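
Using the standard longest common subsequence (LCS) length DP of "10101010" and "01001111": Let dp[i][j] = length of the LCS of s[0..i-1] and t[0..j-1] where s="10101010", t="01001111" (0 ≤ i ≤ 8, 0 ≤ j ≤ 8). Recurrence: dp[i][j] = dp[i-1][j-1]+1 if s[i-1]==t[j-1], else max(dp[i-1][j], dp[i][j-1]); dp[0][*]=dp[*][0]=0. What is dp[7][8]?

5

   ''  0  1  0  0  1  1  1  1
''  0  0  0  0  0  0  0  0  0
 1  0  0  1  1  1  1  1  1  1
 0  0  1  1  2  2  2  2  2  2
 1  0  1  2  2  2  3  3  3  3
 0  0  1  2  3  3  3  3  3  3
 1  0  1  2  3  3  4  4  4  4
 0  0  1  2  3  4  4  4  4  4
 1  0  1  2  3  4  5  5  5  5
 0  0  1  2  3  4  5  5  5  5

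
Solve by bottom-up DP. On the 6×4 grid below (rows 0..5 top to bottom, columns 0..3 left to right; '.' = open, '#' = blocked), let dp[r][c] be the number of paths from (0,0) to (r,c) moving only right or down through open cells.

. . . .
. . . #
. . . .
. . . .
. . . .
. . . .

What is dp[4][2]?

15

r\c   0   1   2   3
  0   1   1   1   1
  1   1   2   3   0
  2   1   3   6   6
  3   1   4  10  16
  4   1   5  15  31
  5   1   6  21  52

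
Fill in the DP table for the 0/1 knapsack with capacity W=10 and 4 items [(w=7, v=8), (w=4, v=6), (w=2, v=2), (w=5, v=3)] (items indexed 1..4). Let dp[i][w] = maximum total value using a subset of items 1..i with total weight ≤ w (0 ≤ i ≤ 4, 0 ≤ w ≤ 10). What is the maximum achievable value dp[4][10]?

10

i\w   0   1   2   3   4   5   6   7   8   9  10
  0   0   0   0   0   0   0   0   0   0   0   0
  1   0   0   0   0   0   0   0   8   8   8   8
  2   0   0   0   0   6   6   6   8   8   8   8
  3   0   0   2   2   6   6   8   8   8  10  10
  4   0   0   2   2   6   6   8   8   8  10  10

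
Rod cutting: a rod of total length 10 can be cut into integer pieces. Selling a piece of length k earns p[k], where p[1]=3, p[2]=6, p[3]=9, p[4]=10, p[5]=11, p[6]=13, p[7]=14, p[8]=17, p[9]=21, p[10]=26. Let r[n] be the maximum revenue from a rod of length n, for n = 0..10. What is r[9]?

27

   n    0    1    2    3    4    5    6    7    8    9   10
r[n]    0    3    6    9   12   15   18   21   24   27   30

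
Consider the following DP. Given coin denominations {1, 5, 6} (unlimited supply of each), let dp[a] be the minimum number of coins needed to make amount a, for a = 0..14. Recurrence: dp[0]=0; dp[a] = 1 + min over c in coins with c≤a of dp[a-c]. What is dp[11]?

 a  0  1  2  3  4  5  6  7  8  9 10 11 12 13 14
dp  0  1  2  3  4  1  1  2  3  4  2  2  2  3  4

2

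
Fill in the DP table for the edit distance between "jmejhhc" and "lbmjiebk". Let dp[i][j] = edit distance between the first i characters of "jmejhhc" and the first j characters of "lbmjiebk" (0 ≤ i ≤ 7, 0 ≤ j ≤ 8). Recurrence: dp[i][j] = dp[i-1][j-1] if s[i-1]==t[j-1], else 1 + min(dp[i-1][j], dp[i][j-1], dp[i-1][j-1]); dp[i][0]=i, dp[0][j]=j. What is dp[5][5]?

4

   ''  l  b  m  j  i  e  b  k
''  0  1  2  3  4  5  6  7  8
 j  1  1  2  3  3  4  5  6  7
 m  2  2  2  2  3  4  5  6  7
 e  3  3  3  3  3  4  4  5  6
 j  4  4  4  4  3  4  5  5  6
 h  5  5  5  5  4  4  5  6  6
 h  6  6  6  6  5  5  5  6  7
 c  7  7  7  7  6  6  6  6  7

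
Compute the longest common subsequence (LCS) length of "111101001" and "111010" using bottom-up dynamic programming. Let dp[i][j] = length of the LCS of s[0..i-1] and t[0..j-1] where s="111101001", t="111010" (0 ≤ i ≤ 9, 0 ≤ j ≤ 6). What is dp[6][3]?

   ''  1  1  1  0  1  0
''  0  0  0  0  0  0  0
 1  0  1  1  1  1  1  1
 1  0  1  2  2  2  2  2
 1  0  1  2  3  3  3  3
 1  0  1  2  3  3  4  4
 0  0  1  2  3  4  4  5
 1  0  1  2  3  4  5  5
 0  0  1  2  3  4  5  6
 0  0  1  2  3  4  5  6
 1  0  1  2  3  4  5  6

3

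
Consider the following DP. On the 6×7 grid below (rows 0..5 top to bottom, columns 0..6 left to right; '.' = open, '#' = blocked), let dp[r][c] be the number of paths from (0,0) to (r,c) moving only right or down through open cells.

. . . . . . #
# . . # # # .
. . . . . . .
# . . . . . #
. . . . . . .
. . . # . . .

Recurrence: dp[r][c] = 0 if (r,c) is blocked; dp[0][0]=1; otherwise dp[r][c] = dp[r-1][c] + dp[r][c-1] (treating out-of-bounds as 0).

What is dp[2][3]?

3

r\c   0   1   2   3   4   5   6
  0   1   1   1   1   1   1   0
  1   0   1   2   0   0   0   0
  2   0   1   3   3   3   3   3
  3   0   1   4   7  10  13   0
  4   0   1   5  12  22  35  35
  5   0   1   6   0  22  57  92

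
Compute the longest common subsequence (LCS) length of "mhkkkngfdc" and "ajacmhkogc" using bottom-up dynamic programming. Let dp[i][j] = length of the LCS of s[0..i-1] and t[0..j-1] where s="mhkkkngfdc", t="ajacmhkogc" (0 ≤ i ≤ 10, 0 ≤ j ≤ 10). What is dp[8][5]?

1

   ''  a  j  a  c  m  h  k  o  g  c
''  0  0  0  0  0  0  0  0  0  0  0
 m  0  0  0  0  0  1  1  1  1  1  1
 h  0  0  0  0  0  1  2  2  2  2  2
 k  0  0  0  0  0  1  2  3  3  3  3
 k  0  0  0  0  0  1  2  3  3  3  3
 k  0  0  0  0  0  1  2  3  3  3  3
 n  0  0  0  0  0  1  2  3  3  3  3
 g  0  0  0  0  0  1  2  3  3  4  4
 f  0  0  0  0  0  1  2  3  3  4  4
 d  0  0  0  0  0  1  2  3  3  4  4
 c  0  0  0  0  1  1  2  3  3  4  5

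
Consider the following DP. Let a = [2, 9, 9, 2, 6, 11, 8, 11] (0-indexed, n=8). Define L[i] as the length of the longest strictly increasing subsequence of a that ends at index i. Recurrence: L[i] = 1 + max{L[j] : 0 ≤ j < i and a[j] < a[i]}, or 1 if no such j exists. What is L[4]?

2

   i    0    1    2    3    4    5    6    7
a[i]    2    9    9    2    6   11    8   11
L[i]    1    2    2    1    2    3    3    4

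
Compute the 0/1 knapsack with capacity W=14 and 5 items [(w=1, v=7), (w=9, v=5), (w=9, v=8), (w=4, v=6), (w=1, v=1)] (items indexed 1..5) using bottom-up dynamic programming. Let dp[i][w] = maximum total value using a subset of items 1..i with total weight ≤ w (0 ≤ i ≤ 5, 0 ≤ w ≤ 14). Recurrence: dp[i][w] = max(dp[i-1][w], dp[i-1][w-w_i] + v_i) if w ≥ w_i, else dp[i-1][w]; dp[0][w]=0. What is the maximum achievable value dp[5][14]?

21

i\w   0   1   2   3   4   5   6   7   8   9  10  11  12  13  14
  0   0   0   0   0   0   0   0   0   0   0   0   0   0   0   0
  1   0   7   7   7   7   7   7   7   7   7   7   7   7   7   7
  2   0   7   7   7   7   7   7   7   7   7  12  12  12  12  12
  3   0   7   7   7   7   7   7   7   7   8  15  15  15  15  15
  4   0   7   7   7   7  13  13  13  13  13  15  15  15  15  21
  5   0   7   8   8   8  13  14  14  14  14  15  16  16  16  21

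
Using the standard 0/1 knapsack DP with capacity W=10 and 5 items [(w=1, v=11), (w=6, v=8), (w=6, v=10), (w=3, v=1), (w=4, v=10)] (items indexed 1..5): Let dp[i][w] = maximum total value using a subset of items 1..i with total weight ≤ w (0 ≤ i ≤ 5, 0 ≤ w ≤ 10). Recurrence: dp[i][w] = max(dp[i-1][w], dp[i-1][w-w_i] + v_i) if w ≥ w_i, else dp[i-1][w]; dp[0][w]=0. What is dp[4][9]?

i\w   0   1   2   3   4   5   6   7   8   9  10
  0   0   0   0   0   0   0   0   0   0   0   0
  1   0  11  11  11  11  11  11  11  11  11  11
  2   0  11  11  11  11  11  11  19  19  19  19
  3   0  11  11  11  11  11  11  21  21  21  21
  4   0  11  11  11  12  12  12  21  21  21  22
  5   0  11  11  11  12  21  21  21  22  22  22

21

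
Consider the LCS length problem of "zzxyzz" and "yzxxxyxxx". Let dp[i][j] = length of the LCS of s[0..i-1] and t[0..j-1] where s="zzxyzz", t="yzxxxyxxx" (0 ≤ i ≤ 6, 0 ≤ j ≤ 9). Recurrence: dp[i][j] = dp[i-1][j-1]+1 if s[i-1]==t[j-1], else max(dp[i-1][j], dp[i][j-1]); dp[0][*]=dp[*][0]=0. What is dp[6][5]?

2

   ''  y  z  x  x  x  y  x  x  x
''  0  0  0  0  0  0  0  0  0  0
 z  0  0  1  1  1  1  1  1  1  1
 z  0  0  1  1  1  1  1  1  1  1
 x  0  0  1  2  2  2  2  2  2  2
 y  0  1  1  2  2  2  3  3  3  3
 z  0  1  2  2  2  2  3  3  3  3
 z  0  1  2  2  2  2  3  3  3  3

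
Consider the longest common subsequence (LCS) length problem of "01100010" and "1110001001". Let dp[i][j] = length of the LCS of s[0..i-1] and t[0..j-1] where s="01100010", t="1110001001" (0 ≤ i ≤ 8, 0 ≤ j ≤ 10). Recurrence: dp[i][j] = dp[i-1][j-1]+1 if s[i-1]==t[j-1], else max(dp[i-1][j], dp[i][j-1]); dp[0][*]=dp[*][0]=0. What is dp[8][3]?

   ''  1  1  1  0  0  0  1  0  0  1
''  0  0  0  0  0  0  0  0  0  0  0
 0  0  0  0  0  1  1  1  1  1  1  1
 1  0  1  1  1  1  1  1  2  2  2  2
 1  0  1  2  2  2  2  2  2  2  2  3
 0  0  1  2  2  3  3  3  3  3  3  3
 0  0  1  2  2  3  4  4  4  4  4  4
 0  0  1  2  2  3  4  5  5  5  5  5
 1  0  1  2  3  3  4  5  6  6  6  6
 0  0  1  2  3  4  4  5  6  7  7  7

3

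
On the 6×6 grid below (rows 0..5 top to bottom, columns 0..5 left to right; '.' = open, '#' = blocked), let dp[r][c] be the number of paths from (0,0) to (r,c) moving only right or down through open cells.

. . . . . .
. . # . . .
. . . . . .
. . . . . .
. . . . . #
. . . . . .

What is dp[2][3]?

4

r\c   0   1   2   3   4   5
  0   1   1   1   1   1   1
  1   1   2   0   1   2   3
  2   1   3   3   4   6   9
  3   1   4   7  11  17  26
  4   1   5  12  23  40   0
  5   1   6  18  41  81  81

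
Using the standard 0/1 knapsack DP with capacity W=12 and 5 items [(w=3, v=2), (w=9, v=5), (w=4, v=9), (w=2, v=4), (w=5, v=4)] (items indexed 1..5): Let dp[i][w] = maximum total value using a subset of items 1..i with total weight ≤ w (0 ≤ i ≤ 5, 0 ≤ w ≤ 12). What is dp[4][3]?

4

i\w   0   1   2   3   4   5   6   7   8   9  10  11  12
  0   0   0   0   0   0   0   0   0   0   0   0   0   0
  1   0   0   0   2   2   2   2   2   2   2   2   2   2
  2   0   0   0   2   2   2   2   2   2   5   5   5   7
  3   0   0   0   2   9   9   9  11  11  11  11  11  11
  4   0   0   4   4   9   9  13  13  13  15  15  15  15
  5   0   0   4   4   9   9  13  13  13  15  15  17  17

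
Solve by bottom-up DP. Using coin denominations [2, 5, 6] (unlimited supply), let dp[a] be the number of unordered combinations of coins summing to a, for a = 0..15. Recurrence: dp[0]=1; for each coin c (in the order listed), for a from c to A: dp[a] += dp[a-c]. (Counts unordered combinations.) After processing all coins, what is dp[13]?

2

after  coin     0     1     2     3     4     5     6     7     8     9    10    11    12    13    14    15
          2     1     0     1     0     1     0     1     0     1     0     1     0     1     0     1     0
          5     1     0     1     0     1     1     1     1     1     1     2     1     2     1     2     2
          6     1     0     1     0     1     1     2     1     2     1     3     2     4     2     4     3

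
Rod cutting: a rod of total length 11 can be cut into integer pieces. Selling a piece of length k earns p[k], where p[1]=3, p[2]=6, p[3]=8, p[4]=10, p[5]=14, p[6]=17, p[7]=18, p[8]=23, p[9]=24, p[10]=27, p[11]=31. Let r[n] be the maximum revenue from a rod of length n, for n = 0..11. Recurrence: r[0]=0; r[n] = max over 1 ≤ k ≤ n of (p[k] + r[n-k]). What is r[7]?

21

   n    0    1    2    3    4    5    6    7    8    9   10   11
r[n]    0    3    6    9   12   15   18   21   24   27   30   33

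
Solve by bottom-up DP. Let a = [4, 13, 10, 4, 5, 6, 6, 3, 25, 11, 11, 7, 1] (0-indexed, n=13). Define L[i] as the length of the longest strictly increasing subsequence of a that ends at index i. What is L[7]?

1

   i    0    1    2    3    4    5    6    7    8    9   10   11   12
a[i]    4   13   10    4    5    6    6    3   25   11   11    7    1
L[i]    1    2    2    1    2    3    3    1    4    4    4    4    1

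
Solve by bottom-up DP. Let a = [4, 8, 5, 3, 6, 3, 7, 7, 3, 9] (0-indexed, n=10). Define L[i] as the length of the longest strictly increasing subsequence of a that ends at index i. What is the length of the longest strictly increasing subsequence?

   i    0    1    2    3    4    5    6    7    8    9
a[i]    4    8    5    3    6    3    7    7    3    9
L[i]    1    2    2    1    3    1    4    4    1    5

5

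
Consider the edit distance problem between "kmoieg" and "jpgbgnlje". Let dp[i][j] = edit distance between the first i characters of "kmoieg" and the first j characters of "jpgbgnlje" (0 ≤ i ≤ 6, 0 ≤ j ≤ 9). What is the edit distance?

   ''  j  p  g  b  g  n  l  j  e
''  0  1  2  3  4  5  6  7  8  9
 k  1  1  2  3  4  5  6  7  8  9
 m  2  2  2  3  4  5  6  7  8  9
 o  3  3  3  3  4  5  6  7  8  9
 i  4  4  4  4  4  5  6  7  8  9
 e  5  5  5  5  5  5  6  7  8  8
 g  6  6  6  5  6  5  6  7  8  9

9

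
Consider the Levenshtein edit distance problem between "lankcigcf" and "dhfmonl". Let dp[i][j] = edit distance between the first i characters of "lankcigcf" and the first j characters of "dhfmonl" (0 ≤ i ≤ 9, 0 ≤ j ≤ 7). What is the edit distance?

9

   ''  d  h  f  m  o  n  l
''  0  1  2  3  4  5  6  7
 l  1  1  2  3  4  5  6  6
 a  2  2  2  3  4  5  6  7
 n  3  3  3  3  4  5  5  6
 k  4  4  4  4  4  5  6  6
 c  5  5  5  5  5  5  6  7
 i  6  6  6  6  6  6  6  7
 g  7  7  7  7  7  7  7  7
 c  8  8  8  8  8  8  8  8
 f  9  9  9  8  9  9  9  9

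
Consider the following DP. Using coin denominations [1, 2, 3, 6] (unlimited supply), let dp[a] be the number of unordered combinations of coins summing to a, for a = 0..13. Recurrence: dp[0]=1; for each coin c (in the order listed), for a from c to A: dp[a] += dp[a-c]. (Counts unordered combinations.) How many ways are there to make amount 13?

30

after  coin     0     1     2     3     4     5     6     7     8     9    10    11    12    13
          1     1     1     1     1     1     1     1     1     1     1     1     1     1     1
          2     1     1     2     2     3     3     4     4     5     5     6     6     7     7
          3     1     1     2     3     4     5     7     8    10    12    14    16    19    21
          6     1     1     2     3     4     5     8     9    12    15    18    21    27    30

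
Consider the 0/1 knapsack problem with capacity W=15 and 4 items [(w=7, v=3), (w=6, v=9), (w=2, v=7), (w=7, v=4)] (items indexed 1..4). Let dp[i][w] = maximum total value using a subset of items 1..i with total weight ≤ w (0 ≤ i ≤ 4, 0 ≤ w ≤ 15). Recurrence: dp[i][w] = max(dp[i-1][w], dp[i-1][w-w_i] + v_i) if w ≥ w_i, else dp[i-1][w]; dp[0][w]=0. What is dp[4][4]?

i\w   0   1   2   3   4   5   6   7   8   9  10  11  12  13  14  15
  0   0   0   0   0   0   0   0   0   0   0   0   0   0   0   0   0
  1   0   0   0   0   0   0   0   3   3   3   3   3   3   3   3   3
  2   0   0   0   0   0   0   9   9   9   9   9   9   9  12  12  12
  3   0   0   7   7   7   7   9   9  16  16  16  16  16  16  16  19
  4   0   0   7   7   7   7   9   9  16  16  16  16  16  16  16  20

7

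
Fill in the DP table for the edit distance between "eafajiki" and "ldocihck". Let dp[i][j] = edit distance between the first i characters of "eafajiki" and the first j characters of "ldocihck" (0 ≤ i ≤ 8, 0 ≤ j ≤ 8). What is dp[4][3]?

   ''  l  d  o  c  i  h  c  k
''  0  1  2  3  4  5  6  7  8
 e  1  1  2  3  4  5  6  7  8
 a  2  2  2  3  4  5  6  7  8
 f  3  3  3  3  4  5  6  7  8
 a  4  4  4  4  4  5  6  7  8
 j  5  5  5  5  5  5  6  7  8
 i  6  6  6  6  6  5  6  7  8
 k  7  7  7  7  7  6  6  7  7
 i  8  8  8  8  8  7  7  7  8

4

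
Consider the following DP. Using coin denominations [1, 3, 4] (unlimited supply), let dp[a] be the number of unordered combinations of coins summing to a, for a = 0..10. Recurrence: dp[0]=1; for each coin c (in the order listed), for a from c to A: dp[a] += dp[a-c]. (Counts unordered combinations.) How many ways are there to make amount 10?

8

after  coin     0     1     2     3     4     5     6     7     8     9    10
          1     1     1     1     1     1     1     1     1     1     1     1
          3     1     1     1     2     2     2     3     3     3     4     4
          4     1     1     1     2     3     3     4     5     6     7     8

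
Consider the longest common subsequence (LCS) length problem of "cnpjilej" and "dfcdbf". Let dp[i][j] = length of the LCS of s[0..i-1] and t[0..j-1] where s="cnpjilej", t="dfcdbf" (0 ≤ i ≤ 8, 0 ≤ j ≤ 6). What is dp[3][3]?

1

   ''  d  f  c  d  b  f
''  0  0  0  0  0  0  0
 c  0  0  0  1  1  1  1
 n  0  0  0  1  1  1  1
 p  0  0  0  1  1  1  1
 j  0  0  0  1  1  1  1
 i  0  0  0  1  1  1  1
 l  0  0  0  1  1  1  1
 e  0  0  0  1  1  1  1
 j  0  0  0  1  1  1  1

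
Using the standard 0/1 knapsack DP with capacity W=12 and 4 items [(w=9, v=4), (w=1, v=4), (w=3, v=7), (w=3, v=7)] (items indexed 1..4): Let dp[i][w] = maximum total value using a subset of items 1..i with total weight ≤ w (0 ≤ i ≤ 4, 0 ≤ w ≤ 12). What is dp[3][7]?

11

i\w   0   1   2   3   4   5   6   7   8   9  10  11  12
  0   0   0   0   0   0   0   0   0   0   0   0   0   0
  1   0   0   0   0   0   0   0   0   0   4   4   4   4
  2   0   4   4   4   4   4   4   4   4   4   8   8   8
  3   0   4   4   7  11  11  11  11  11  11  11  11  11
  4   0   4   4   7  11  11  14  18  18  18  18  18  18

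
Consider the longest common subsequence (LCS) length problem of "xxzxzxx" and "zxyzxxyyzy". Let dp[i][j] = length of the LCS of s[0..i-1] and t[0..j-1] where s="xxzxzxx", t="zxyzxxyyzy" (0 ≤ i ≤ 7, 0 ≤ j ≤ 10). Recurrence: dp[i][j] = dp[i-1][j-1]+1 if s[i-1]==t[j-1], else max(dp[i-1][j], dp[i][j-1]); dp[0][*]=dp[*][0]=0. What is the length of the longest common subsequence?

5

   ''  z  x  y  z  x  x  y  y  z  y
''  0  0  0  0  0  0  0  0  0  0  0
 x  0  0  1  1  1  1  1  1  1  1  1
 x  0  0  1  1  1  2  2  2  2  2  2
 z  0  1  1  1  2  2  2  2  2  3  3
 x  0  1  2  2  2  3  3  3  3  3  3
 z  0  1  2  2  3  3  3  3  3  4  4
 x  0  1  2  2  3  4  4  4  4  4  4
 x  0  1  2  2  3  4  5  5  5  5  5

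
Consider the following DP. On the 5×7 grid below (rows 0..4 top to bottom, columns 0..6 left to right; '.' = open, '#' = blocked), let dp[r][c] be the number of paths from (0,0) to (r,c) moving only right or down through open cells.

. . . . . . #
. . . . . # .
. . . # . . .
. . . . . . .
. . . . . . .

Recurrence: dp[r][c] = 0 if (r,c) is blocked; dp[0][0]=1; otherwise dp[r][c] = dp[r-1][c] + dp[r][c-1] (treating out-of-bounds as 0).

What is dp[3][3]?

r\c   0   1   2   3   4   5   6
  0   1   1   1   1   1   1   0
  1   1   2   3   4   5   0   0
  2   1   3   6   0   5   5   5
  3   1   4  10  10  15  20  25
  4   1   5  15  25  40  60  85

10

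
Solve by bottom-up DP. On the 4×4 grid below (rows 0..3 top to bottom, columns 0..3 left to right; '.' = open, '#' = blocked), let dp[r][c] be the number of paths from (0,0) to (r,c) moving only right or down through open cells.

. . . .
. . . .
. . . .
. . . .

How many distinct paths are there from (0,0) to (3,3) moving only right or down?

20

r\c   0   1   2   3
  0   1   1   1   1
  1   1   2   3   4
  2   1   3   6  10
  3   1   4  10  20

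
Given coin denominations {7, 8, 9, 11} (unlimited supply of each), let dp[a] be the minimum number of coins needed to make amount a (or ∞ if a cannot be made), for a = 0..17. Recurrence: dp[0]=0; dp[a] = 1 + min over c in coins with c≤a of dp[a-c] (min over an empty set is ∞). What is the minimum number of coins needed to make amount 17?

 a  0  1  2  3  4  5  6  7  8  9 10 11 12 13 14 15 16 17
dp  0  -  -  -  -  -  -  1  1  1  -  1  -  -  2  2  2  2
(- denotes ∞ / unreachable)

2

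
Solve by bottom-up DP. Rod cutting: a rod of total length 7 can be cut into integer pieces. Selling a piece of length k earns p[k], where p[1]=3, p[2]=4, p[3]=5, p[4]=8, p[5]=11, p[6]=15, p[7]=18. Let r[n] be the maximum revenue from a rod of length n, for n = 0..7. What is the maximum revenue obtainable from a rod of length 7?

   n    0    1    2    3    4    5    6    7
r[n]    0    3    6    9   12   15   18   21

21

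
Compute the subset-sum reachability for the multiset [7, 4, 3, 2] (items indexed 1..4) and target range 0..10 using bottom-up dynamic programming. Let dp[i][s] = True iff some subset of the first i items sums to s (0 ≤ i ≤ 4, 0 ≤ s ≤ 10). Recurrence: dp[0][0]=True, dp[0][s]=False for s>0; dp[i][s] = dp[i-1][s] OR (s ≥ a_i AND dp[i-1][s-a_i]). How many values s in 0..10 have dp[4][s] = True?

9

i\s   0   1   2   3   4   5   6   7   8   9  10
  0   T   F   F   F   F   F   F   F   F   F   F
  1   T   F   F   F   F   F   F   T   F   F   F
  2   T   F   F   F   T   F   F   T   F   F   F
  3   T   F   F   T   T   F   F   T   F   F   T
  4   T   F   T   T   T   T   T   T   F   T   T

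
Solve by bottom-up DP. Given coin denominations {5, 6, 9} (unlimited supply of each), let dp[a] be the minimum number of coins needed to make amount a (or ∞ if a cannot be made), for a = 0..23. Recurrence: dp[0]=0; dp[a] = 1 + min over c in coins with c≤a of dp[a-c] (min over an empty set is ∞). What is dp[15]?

 a  0  1  2  3  4  5  6  7  8  9 10 11 12 13 14 15 16 17 18 19 20 21 22 23
dp  0  -  -  -  -  1  1  -  -  1  2  2  2  -  2  2  3  3  2  3  3  3  4  3
(- denotes ∞ / unreachable)

2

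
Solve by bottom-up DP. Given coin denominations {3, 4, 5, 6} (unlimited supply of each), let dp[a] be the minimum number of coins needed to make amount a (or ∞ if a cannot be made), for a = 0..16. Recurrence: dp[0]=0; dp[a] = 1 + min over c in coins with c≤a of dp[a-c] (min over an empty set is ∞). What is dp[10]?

2

 a  0  1  2  3  4  5  6  7  8  9 10 11 12 13 14 15 16
dp  0  -  -  1  1  1  1  2  2  2  2  2  2  3  3  3  3
(- denotes ∞ / unreachable)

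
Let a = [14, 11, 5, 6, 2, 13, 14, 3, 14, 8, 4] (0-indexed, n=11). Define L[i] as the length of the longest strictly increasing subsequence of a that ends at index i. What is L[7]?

2

   i    0    1    2    3    4    5    6    7    8    9   10
a[i]   14   11    5    6    2   13   14    3   14    8    4
L[i]    1    1    1    2    1    3    4    2    4    3    3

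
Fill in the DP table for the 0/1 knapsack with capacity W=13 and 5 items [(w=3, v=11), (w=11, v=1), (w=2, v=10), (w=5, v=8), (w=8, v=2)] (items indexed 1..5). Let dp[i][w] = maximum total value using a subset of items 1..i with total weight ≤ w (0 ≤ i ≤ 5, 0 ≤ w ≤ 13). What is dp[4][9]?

21

i\w   0   1   2   3   4   5   6   7   8   9  10  11  12  13
  0   0   0   0   0   0   0   0   0   0   0   0   0   0   0
  1   0   0   0  11  11  11  11  11  11  11  11  11  11  11
  2   0   0   0  11  11  11  11  11  11  11  11  11  11  11
  3   0   0  10  11  11  21  21  21  21  21  21  21  21  21
  4   0   0  10  11  11  21  21  21  21  21  29  29  29  29
  5   0   0  10  11  11  21  21  21  21  21  29  29  29  29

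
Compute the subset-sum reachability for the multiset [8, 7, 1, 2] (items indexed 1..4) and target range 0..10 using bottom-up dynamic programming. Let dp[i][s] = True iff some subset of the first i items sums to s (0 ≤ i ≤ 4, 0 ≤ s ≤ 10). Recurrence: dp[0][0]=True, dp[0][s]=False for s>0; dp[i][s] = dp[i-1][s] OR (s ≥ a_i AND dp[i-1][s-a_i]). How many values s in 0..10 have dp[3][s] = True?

i\s   0   1   2   3   4   5   6   7   8   9  10
  0   T   F   F   F   F   F   F   F   F   F   F
  1   T   F   F   F   F   F   F   F   T   F   F
  2   T   F   F   F   F   F   F   T   T   F   F
  3   T   T   F   F   F   F   F   T   T   T   F
  4   T   T   T   T   F   F   F   T   T   T   T

5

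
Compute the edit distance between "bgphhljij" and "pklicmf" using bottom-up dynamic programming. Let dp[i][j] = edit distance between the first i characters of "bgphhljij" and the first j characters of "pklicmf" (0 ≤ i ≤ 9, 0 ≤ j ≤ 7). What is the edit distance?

   ''  p  k  l  i  c  m  f
''  0  1  2  3  4  5  6  7
 b  1  1  2  3  4  5  6  7
 g  2  2  2  3  4  5  6  7
 p  3  2  3  3  4  5  6  7
 h  4  3  3  4  4  5  6  7
 h  5  4  4  4  5  5  6  7
 l  6  5  5  4  5  6  6  7
 j  7  6  6  5  5  6  7  7
 i  8  7  7  6  5  6  7  8
 j  9  8  8  7  6  6  7  8

8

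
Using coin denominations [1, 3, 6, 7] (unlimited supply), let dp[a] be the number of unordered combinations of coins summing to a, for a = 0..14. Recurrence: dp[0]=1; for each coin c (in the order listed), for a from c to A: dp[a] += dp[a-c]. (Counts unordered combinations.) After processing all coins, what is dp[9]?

7

after  coin     0     1     2     3     4     5     6     7     8     9    10    11    12    13    14
          1     1     1     1     1     1     1     1     1     1     1     1     1     1     1     1
          3     1     1     1     2     2     2     3     3     3     4     4     4     5     5     5
          6     1     1     1     2     2     2     4     4     4     6     6     6     9     9     9
          7     1     1     1     2     2     2     4     5     5     7     8     8    11    13    14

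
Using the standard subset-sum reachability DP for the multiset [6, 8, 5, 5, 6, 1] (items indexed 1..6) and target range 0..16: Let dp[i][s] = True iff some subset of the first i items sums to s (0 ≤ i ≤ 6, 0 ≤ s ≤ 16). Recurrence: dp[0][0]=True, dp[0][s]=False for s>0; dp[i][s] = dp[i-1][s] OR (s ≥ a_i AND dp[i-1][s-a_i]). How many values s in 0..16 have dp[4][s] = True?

9

i\s   0   1   2   3   4   5   6   7   8   9  10  11  12  13  14  15  16
  0   T   F   F   F   F   F   F   F   F   F   F   F   F   F   F   F   F
  1   T   F   F   F   F   F   T   F   F   F   F   F   F   F   F   F   F
  2   T   F   F   F   F   F   T   F   T   F   F   F   F   F   T   F   F
  3   T   F   F   F   F   T   T   F   T   F   F   T   F   T   T   F   F
  4   T   F   F   F   F   T   T   F   T   F   T   T   F   T   T   F   T
  5   T   F   F   F   F   T   T   F   T   F   T   T   T   T   T   F   T
  6   T   T   F   F   F   T   T   T   T   T   T   T   T   T   T   T   T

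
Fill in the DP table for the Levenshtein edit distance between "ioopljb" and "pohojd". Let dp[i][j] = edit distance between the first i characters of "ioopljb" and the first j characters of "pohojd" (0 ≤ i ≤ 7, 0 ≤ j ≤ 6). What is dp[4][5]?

3

   ''  p  o  h  o  j  d
''  0  1  2  3  4  5  6
 i  1  1  2  3  4  5  6
 o  2  2  1  2  3  4  5
 o  3  3  2  2  2  3  4
 p  4  3  3  3  3  3  4
 l  5  4  4  4  4  4  4
 j  6  5  5  5  5  4  5
 b  7  6  6  6  6  5  5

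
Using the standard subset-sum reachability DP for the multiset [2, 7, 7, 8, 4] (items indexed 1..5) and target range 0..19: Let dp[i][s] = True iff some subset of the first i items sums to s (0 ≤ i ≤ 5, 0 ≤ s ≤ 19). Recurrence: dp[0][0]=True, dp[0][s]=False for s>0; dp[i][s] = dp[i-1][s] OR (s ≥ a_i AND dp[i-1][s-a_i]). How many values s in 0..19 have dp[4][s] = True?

10

i\s   0   1   2   3   4   5   6   7   8   9  10  11  12  13  14  15  16  17  18  19
  0   T   F   F   F   F   F   F   F   F   F   F   F   F   F   F   F   F   F   F   F
  1   T   F   T   F   F   F   F   F   F   F   F   F   F   F   F   F   F   F   F   F
  2   T   F   T   F   F   F   F   T   F   T   F   F   F   F   F   F   F   F   F   F
  3   T   F   T   F   F   F   F   T   F   T   F   F   F   F   T   F   T   F   F   F
  4   T   F   T   F   F   F   F   T   T   T   T   F   F   F   T   T   T   T   F   F
  5   T   F   T   F   T   F   T   T   T   T   T   T   T   T   T   T   T   T   T   T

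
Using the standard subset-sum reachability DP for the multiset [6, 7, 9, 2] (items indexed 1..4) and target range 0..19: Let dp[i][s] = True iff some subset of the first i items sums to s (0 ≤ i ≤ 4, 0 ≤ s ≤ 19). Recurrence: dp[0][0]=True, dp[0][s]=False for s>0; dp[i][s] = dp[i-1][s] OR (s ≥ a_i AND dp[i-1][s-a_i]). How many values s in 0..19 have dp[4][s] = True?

12

i\s   0   1   2   3   4   5   6   7   8   9  10  11  12  13  14  15  16  17  18  19
  0   T   F   F   F   F   F   F   F   F   F   F   F   F   F   F   F   F   F   F   F
  1   T   F   F   F   F   F   T   F   F   F   F   F   F   F   F   F   F   F   F   F
  2   T   F   F   F   F   F   T   T   F   F   F   F   F   T   F   F   F   F   F   F
  3   T   F   F   F   F   F   T   T   F   T   F   F   F   T   F   T   T   F   F   F
  4   T   F   T   F   F   F   T   T   T   T   F   T   F   T   F   T   T   T   T   F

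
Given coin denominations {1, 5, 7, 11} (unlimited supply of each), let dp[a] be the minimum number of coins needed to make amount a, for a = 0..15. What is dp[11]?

1

 a  0  1  2  3  4  5  6  7  8  9 10 11 12 13 14 15
dp  0  1  2  3  4  1  2  1  2  3  2  1  2  3  2  3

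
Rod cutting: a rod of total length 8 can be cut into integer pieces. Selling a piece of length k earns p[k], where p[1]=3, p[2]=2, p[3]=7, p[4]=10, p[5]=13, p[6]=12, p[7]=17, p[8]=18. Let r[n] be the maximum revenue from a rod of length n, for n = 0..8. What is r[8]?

24

   n    0    1    2    3    4    5    6    7    8
r[n]    0    3    6    9   12   15   18   21   24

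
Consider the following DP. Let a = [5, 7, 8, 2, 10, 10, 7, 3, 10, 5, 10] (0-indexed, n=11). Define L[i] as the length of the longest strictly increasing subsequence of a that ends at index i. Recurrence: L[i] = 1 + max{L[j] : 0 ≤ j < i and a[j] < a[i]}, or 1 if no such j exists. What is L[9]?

   i    0    1    2    3    4    5    6    7    8    9   10
a[i]    5    7    8    2   10   10    7    3   10    5   10
L[i]    1    2    3    1    4    4    2    2    4    3    4

3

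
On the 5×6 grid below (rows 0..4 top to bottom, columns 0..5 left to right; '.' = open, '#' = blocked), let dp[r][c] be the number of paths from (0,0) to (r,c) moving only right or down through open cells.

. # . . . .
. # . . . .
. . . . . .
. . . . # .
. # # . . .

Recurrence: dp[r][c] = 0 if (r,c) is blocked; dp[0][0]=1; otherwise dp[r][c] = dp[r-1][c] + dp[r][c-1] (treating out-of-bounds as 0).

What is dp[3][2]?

3

r\c   0   1   2   3   4   5
  0   1   0   0   0   0   0
  1   1   0   0   0   0   0
  2   1   1   1   1   1   1
  3   1   2   3   4   0   1
  4   1   0   0   4   4   5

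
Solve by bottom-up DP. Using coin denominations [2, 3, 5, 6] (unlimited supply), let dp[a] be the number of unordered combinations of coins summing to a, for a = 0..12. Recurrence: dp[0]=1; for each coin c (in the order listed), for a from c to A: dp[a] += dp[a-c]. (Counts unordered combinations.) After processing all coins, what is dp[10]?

5

after  coin     0     1     2     3     4     5     6     7     8     9    10    11    12
          2     1     0     1     0     1     0     1     0     1     0     1     0     1
          3     1     0     1     1     1     1     2     1     2     2     2     2     3
          5     1     0     1     1     1     2     2     2     3     3     4     4     5
          6     1     0     1     1     1     2     3     2     4     4     5     6     8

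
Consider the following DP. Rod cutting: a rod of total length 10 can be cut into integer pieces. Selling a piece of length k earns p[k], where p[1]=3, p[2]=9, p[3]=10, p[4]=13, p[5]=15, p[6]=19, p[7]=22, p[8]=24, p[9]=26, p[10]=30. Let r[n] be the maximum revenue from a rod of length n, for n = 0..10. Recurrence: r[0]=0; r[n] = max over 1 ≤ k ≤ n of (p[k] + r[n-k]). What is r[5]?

21

   n    0    1    2    3    4    5    6    7    8    9   10
r[n]    0    3    9   12   18   21   27   30   36   39   45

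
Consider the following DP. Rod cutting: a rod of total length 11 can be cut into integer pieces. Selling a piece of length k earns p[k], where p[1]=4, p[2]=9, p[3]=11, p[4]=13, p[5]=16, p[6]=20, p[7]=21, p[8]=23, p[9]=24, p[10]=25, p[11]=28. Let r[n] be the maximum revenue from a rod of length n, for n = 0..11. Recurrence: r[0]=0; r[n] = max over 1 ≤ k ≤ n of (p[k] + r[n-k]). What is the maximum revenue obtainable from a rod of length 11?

   n    0    1    2    3    4    5    6    7    8    9   10   11
r[n]    0    4    9   13   18   22   27   31   36   40   45   49

49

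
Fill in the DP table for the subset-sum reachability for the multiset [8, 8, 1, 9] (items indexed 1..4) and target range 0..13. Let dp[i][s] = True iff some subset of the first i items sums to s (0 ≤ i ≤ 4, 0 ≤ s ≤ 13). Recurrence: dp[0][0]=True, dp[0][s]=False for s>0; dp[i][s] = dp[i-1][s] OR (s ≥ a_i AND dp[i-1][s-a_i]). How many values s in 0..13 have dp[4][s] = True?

5

i\s   0   1   2   3   4   5   6   7   8   9  10  11  12  13
  0   T   F   F   F   F   F   F   F   F   F   F   F   F   F
  1   T   F   F   F   F   F   F   F   T   F   F   F   F   F
  2   T   F   F   F   F   F   F   F   T   F   F   F   F   F
  3   T   T   F   F   F   F   F   F   T   T   F   F   F   F
  4   T   T   F   F   F   F   F   F   T   T   T   F   F   F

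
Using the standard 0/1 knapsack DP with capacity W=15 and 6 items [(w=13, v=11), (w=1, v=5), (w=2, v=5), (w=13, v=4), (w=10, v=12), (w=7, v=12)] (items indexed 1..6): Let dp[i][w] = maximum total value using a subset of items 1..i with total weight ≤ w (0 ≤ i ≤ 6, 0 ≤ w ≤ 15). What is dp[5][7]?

i\w   0   1   2   3   4   5   6   7   8   9  10  11  12  13  14  15
  0   0   0   0   0   0   0   0   0   0   0   0   0   0   0   0   0
  1   0   0   0   0   0   0   0   0   0   0   0   0   0  11  11  11
  2   0   5   5   5   5   5   5   5   5   5   5   5   5  11  16  16
  3   0   5   5  10  10  10  10  10  10  10  10  10  10  11  16  16
  4   0   5   5  10  10  10  10  10  10  10  10  10  10  11  16  16
  5   0   5   5  10  10  10  10  10  10  10  12  17  17  22  22  22
  6   0   5   5  10  10  10  10  12  17  17  22  22  22  22  22  22

10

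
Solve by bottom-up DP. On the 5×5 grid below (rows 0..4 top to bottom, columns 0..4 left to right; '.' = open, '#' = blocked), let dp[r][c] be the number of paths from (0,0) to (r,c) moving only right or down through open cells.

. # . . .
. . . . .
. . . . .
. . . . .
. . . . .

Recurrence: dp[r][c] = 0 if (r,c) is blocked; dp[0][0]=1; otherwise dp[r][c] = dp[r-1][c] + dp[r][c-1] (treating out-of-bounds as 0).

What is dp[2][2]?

r\c   0   1   2   3   4
  0   1   0   0   0   0
  1   1   1   1   1   1
  2   1   2   3   4   5
  3   1   3   6  10  15
  4   1   4  10  20  35

3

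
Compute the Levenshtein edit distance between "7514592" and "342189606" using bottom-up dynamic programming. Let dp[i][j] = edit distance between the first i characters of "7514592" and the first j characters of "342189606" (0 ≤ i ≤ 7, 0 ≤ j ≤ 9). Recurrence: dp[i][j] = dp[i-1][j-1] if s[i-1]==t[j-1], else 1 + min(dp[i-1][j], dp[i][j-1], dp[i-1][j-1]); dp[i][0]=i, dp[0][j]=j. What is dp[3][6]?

   ''  3  4  2  1  8  9  6  0  6
''  0  1  2  3  4  5  6  7  8  9
 7  1  1  2  3  4  5  6  7  8  9
 5  2  2  2  3  4  5  6  7  8  9
 1  3  3  3  3  3  4  5  6  7  8
 4  4  4  3  4  4  4  5  6  7  8
 5  5  5  4  4  5  5  5  6  7  8
 9  6  6  5  5  5  6  5  6  7  8
 2  7  7  6  5  6  6  6  6  7  8

5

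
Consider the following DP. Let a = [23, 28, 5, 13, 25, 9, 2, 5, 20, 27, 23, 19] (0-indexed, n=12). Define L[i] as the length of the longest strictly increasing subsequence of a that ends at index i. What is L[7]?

2

   i    0    1    2    3    4    5    6    7    8    9   10   11
a[i]   23   28    5   13   25    9    2    5   20   27   23   19
L[i]    1    2    1    2    3    2    1    2    3    4    4    3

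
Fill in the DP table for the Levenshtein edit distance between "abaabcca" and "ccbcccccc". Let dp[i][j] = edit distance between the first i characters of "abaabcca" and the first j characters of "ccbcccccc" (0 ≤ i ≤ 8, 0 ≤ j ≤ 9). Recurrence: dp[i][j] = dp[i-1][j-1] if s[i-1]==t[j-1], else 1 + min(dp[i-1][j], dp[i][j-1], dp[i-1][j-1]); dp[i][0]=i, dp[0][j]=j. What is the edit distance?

   ''  c  c  b  c  c  c  c  c  c
''  0  1  2  3  4  5  6  7  8  9
 a  1  1  2  3  4  5  6  7  8  9
 b  2  2  2  2  3  4  5  6  7  8
 a  3  3  3  3  3  4  5  6  7  8
 a  4  4  4  4  4  4  5  6  7  8
 b  5  5  5  4  5  5  5  6  7  8
 c  6  5  5  5  4  5  5  5  6  7
 c  7  6  5  6  5  4  5  5  5  6
 a  8  7  6  6  6  5  5  6  6  6

6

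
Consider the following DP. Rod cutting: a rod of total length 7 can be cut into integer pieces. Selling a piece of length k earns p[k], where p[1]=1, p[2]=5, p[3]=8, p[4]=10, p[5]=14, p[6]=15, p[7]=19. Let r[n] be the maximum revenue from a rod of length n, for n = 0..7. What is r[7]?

19

   n    0    1    2    3    4    5    6    7
r[n]    0    1    5    8   10   14   16   19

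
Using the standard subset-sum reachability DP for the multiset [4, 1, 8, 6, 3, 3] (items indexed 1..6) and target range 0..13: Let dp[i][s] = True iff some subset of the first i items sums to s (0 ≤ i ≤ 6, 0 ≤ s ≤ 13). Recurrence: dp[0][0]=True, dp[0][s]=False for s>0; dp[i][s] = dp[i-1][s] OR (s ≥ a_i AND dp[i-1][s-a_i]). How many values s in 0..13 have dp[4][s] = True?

12

i\s   0   1   2   3   4   5   6   7   8   9  10  11  12  13
  0   T   F   F   F   F   F   F   F   F   F   F   F   F   F
  1   T   F   F   F   T   F   F   F   F   F   F   F   F   F
  2   T   T   F   F   T   T   F   F   F   F   F   F   F   F
  3   T   T   F   F   T   T   F   F   T   T   F   F   T   T
  4   T   T   F   F   T   T   T   T   T   T   T   T   T   T
  5   T   T   F   T   T   T   T   T   T   T   T   T   T   T
  6   T   T   F   T   T   T   T   T   T   T   T   T   T   T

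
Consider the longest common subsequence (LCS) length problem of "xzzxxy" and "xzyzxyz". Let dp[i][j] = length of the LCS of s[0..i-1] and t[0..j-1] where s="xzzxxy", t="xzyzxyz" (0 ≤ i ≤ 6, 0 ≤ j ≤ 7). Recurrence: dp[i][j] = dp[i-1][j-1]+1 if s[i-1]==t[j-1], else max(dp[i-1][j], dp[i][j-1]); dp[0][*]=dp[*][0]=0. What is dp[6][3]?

   ''  x  z  y  z  x  y  z
''  0  0  0  0  0  0  0  0
 x  0  1  1  1  1  1  1  1
 z  0  1  2  2  2  2  2  2
 z  0  1  2  2  3  3  3  3
 x  0  1  2  2  3  4  4  4
 x  0  1  2  2  3  4  4  4
 y  0  1  2  3  3  4  5  5

3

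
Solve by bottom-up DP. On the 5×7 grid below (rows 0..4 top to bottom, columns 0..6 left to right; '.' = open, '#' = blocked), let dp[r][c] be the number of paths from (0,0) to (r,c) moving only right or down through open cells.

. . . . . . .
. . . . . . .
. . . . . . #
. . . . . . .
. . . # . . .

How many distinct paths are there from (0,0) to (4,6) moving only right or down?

r\c   0   1   2   3   4   5   6
  0   1   1   1   1   1   1   1
  1   1   2   3   4   5   6   7
  2   1   3   6  10  15  21   0
  3   1   4  10  20  35  56  56
  4   1   5  15   0  35  91 147

147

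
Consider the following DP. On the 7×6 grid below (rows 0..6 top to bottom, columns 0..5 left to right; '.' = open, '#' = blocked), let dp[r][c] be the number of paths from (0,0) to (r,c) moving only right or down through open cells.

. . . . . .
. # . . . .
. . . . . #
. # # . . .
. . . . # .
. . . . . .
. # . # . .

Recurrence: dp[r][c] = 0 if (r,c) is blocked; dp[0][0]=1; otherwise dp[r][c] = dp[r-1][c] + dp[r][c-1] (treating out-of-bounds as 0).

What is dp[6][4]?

8

r\c   0   1   2   3   4   5
  0   1   1   1   1   1   1
  1   1   0   1   2   3   4
  2   1   1   2   4   7   0
  3   1   0   0   4  11  11
  4   1   1   1   5   0  11
  5   1   2   3   8   8  19
  6   1   0   3   0   8  27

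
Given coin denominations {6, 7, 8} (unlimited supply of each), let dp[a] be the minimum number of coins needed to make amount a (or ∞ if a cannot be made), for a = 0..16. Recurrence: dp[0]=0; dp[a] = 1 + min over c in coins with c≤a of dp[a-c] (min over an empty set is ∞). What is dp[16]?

 a  0  1  2  3  4  5  6  7  8  9 10 11 12 13 14 15 16
dp  0  -  -  -  -  -  1  1  1  -  -  -  2  2  2  2  2
(- denotes ∞ / unreachable)

2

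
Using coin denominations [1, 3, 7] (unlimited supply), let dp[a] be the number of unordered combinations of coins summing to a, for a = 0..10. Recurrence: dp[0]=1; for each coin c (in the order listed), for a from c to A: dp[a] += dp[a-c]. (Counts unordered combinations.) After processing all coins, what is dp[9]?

after  coin     0     1     2     3     4     5     6     7     8     9    10
          1     1     1     1     1     1     1     1     1     1     1     1
          3     1     1     1     2     2     2     3     3     3     4     4
          7     1     1     1     2     2     2     3     4     4     5     6

5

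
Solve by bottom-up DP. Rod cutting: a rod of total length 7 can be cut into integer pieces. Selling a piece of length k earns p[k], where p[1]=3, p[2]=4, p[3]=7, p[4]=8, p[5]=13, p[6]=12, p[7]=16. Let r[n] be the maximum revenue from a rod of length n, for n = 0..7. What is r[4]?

   n    0    1    2    3    4    5    6    7
r[n]    0    3    6    9   12   15   18   21

12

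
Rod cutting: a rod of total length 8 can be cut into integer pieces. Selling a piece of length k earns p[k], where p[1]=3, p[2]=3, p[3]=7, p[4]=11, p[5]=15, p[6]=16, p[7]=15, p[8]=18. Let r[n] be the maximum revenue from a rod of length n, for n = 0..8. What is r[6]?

18

   n    0    1    2    3    4    5    6    7    8
r[n]    0    3    6    9   12   15   18   21   24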